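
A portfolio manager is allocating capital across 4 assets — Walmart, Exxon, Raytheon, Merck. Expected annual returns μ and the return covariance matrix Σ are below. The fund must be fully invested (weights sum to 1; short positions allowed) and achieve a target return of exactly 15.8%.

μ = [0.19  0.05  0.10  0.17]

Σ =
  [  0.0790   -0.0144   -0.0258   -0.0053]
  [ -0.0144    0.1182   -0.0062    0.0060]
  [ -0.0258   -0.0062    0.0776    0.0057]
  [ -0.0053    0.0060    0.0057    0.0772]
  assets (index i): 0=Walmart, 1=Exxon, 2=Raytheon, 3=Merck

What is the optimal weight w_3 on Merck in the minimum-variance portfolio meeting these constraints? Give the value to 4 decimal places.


0.2972

g=Σ⁻¹μ = [3.4771  0.8583  2.3517  2.2004]
h=Σ⁻¹𝟙 = [22.2213  11.6201  20.3160  12.0758]
a=μᵀg=1.312814  b=𝟙ᵀg=8.887538  c=𝟙ᵀh=66.233176  D=ac−b²=7.963540
λ₁=(c·0.158−b)/D = (66.233176·0.158−8.887538)/7.963540 = 0.198066
λ₂=(a−b·0.158)/D = (1.312814−8.887538·0.158)/7.963540 = -0.011479
w* = 0.198066·g + -0.011479·h:
  w_0 = 0.198066·3.4771 + -0.011479·22.2213 = 0.4336  (Walmart)
  w_1 = 0.198066·0.8583 + -0.011479·11.6201 = 0.0366  (Exxon)
  w_2 = 0.198066·2.3517 + -0.011479·20.3160 = 0.2326  (Raytheon)
  w_3 = 0.198066·2.2004 + -0.011479·12.0758 = 0.2972  (Merck)
Σw_i=1.0000  μᵀw=0.1580
σ²=wᵀΣw=λ₁·μ_p+λ₂ = 0.198066·0.158 + -0.011479 = 0.019815 ≈ 0.0198


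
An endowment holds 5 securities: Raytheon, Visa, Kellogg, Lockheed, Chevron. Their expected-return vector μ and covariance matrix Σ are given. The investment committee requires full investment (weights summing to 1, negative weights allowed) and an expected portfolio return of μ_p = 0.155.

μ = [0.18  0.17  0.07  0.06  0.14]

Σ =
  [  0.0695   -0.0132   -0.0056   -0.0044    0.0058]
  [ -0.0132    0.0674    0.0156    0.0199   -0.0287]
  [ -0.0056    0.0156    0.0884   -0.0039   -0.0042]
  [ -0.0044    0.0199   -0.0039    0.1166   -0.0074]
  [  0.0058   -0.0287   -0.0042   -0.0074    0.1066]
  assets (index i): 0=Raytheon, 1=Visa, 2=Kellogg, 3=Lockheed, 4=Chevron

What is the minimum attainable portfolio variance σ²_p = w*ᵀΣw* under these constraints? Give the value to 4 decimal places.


0.0152

x=Σ⁻¹μ = [3.1978  3.9724  0.4045  0.1125  2.2326]
y=Σ⁻¹𝟙 = [18.2611  20.3115  9.8965  7.0651  14.7361]
a=μᵀx=1.598523  b=𝟙ᵀx=9.919673  c=𝟙ᵀy=70.270345  D=ac−b²=13.928864
λ₁=(c·0.155−b)/D = (70.270345·0.155−9.919673)/13.928864 = 0.069800
λ₂=(a−b·0.155)/D = (1.598523−9.919673·0.155)/13.928864 = 0.004378
w* = 0.069800·x + 0.004378·y:
  w_0 = 0.069800·3.1978 + 0.004378·18.2611 = 0.3031  (Raytheon)
  w_1 = 0.069800·3.9724 + 0.004378·20.3115 = 0.3662  (Visa)
  w_2 = 0.069800·0.4045 + 0.004378·9.8965 = 0.0716  (Kellogg)
  w_3 = 0.069800·0.1125 + 0.004378·7.0651 = 0.0388  (Lockheed)
  w_4 = 0.069800·2.2326 + 0.004378·14.7361 = 0.2203  (Chevron)
Σw_i=1.0000  μᵀw=0.1550
σ²=wᵀΣw=λ₁·μ_p+λ₂ = 0.069800·0.155 + 0.004378 = 0.015196 ≈ 0.0152


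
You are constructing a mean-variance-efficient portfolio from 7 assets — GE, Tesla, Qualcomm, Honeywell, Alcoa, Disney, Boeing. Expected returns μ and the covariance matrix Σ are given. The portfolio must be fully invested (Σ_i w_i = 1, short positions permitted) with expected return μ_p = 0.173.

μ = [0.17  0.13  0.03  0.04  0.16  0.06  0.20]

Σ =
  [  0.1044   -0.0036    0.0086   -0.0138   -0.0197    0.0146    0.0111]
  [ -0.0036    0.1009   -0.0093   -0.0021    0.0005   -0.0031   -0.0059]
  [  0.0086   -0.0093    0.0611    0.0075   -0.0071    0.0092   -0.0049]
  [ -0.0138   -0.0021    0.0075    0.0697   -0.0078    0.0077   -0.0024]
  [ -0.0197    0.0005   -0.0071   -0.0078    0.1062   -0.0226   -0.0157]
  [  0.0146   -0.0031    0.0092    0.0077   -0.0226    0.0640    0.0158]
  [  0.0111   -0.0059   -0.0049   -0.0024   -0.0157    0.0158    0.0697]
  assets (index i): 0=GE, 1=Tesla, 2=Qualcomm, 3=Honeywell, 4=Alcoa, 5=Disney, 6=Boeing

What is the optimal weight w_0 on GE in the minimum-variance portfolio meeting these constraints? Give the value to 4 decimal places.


x=Σ⁻¹μ = [1.8591  1.6500  0.8264  1.2577  2.5674  0.4155  3.2986]
y=Σ⁻¹𝟙 = [10.9275  13.4408  16.6101  16.5049  18.7350  11.8236  17.0206]
a=μᵀx=1.701064  b=𝟙ᵀx=11.874619  c=𝟙ᵀy=105.062553  D=ac−b²=37.711574
λ₁=(c·0.173−b)/D = (105.062553·0.173−11.874619)/37.711574 = 0.167089
λ₂=(a−b·0.173)/D = (1.701064−11.874619·0.173)/37.711574 = -0.009367
w* = 0.167089·x + -0.009367·y:
  w_0 = 0.167089·1.8591 + -0.009367·10.9275 = 0.2083  (GE)
  w_1 = 0.167089·1.6500 + -0.009367·13.4408 = 0.1498  (Tesla)
  w_2 = 0.167089·0.8264 + -0.009367·16.6101 = -0.0175  (Qualcomm)
  w_3 = 0.167089·1.2577 + -0.009367·16.5049 = 0.0556  (Honeywell)
  w_4 = 0.167089·2.5674 + -0.009367·18.7350 = 0.2535  (Alcoa)
  w_5 = 0.167089·0.4155 + -0.009367·11.8236 = -0.0413  (Disney)
  w_6 = 0.167089·3.2986 + -0.009367·17.0206 = 0.3917  (Boeing)
Σw_i=1.0000  μᵀw=0.1730
σ²=wᵀΣw=λ₁·μ_p+λ₂ = 0.167089·0.173 + -0.009367 = 0.019539 ≈ 0.0195

0.2083


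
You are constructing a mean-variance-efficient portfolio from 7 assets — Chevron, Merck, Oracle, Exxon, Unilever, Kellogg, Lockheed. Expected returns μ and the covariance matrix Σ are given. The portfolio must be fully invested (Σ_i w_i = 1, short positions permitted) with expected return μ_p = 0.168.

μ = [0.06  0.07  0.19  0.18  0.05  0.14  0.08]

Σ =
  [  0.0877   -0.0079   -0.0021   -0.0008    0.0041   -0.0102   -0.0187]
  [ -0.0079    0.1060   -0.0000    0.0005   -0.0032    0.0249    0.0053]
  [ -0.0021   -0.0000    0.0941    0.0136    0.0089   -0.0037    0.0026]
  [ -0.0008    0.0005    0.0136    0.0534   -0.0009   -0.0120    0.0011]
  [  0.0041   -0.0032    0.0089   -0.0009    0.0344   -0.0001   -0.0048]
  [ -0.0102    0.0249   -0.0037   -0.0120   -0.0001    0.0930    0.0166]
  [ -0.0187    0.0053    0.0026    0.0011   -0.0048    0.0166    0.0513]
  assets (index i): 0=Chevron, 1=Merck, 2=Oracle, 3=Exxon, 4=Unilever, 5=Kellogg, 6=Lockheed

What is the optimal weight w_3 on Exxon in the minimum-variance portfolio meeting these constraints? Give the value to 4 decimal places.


0.4654

x=Σ⁻¹μ = [1.2181  0.2763  1.4701  3.4149  1.2371  1.8240  1.3527]
y=Σ⁻¹𝟙 = [17.2180  8.2468  4.9745  19.6489  30.4169  8.8763  24.2178]
a=μᵀx=1.411866  b=𝟙ᵀx=10.793254  c=𝟙ᵀy=113.599122  D=ac−b²=43.892350
λ₁=(c·0.168−b)/D = (113.599122·0.168−10.793254)/43.892350 = 0.188903
λ₂=(a−b·0.168)/D = (1.411866−10.793254·0.168)/43.892350 = -0.009145
w* = 0.188903·x + -0.009145·y:
  w_0 = 0.188903·1.2181 + -0.009145·17.2180 = 0.0726  (Chevron)
  w_1 = 0.188903·0.2763 + -0.009145·8.2468 = -0.0232  (Merck)
  w_2 = 0.188903·1.4701 + -0.009145·4.9745 = 0.2322  (Oracle)
  w_3 = 0.188903·3.4149 + -0.009145·19.6489 = 0.4654  (Exxon)
  w_4 = 0.188903·1.2371 + -0.009145·30.4169 = -0.0445  (Unilever)
  w_5 = 0.188903·1.8240 + -0.009145·8.8763 = 0.2634  (Kellogg)
  w_6 = 0.188903·1.3527 + -0.009145·24.2178 = 0.0341  (Lockheed)
Σw_i=1.0000  μᵀw=0.1680
σ²=wᵀΣw=λ₁·μ_p+λ₂ = 0.188903·0.168 + -0.009145 = 0.022591 ≈ 0.0226


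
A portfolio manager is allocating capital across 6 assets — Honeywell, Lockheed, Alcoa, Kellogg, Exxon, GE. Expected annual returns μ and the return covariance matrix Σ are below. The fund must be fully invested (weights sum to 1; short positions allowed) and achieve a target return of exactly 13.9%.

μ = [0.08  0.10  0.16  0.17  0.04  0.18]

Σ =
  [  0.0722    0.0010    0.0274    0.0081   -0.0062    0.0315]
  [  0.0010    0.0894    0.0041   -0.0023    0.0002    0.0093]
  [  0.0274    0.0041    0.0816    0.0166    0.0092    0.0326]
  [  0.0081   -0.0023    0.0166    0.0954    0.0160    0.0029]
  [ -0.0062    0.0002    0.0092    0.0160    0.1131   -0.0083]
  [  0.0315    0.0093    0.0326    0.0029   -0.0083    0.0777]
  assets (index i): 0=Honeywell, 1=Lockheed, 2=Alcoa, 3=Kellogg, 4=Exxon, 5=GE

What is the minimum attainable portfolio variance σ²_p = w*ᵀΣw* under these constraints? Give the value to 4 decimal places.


0.0244

x=Σ⁻¹μ = [-0.2282  0.9244  0.8971  1.5799  0.1812  1.8825]
y=Σ⁻¹𝟙 = [9.2155  10.3702  3.2516  7.7423  8.4933  7.1468]
a=μᵀx=0.832396  b=𝟙ᵀx=5.236860  c=𝟙ᵀy=46.219645  D=ac−b²=11.048339
λ₁=(c·0.139−b)/D = (46.219645·0.139−5.236860)/11.048339 = 0.107498
λ₂=(a−b·0.139)/D = (0.832396−5.236860·0.139)/11.048339 = 0.009456
w* = 0.107498·x + 0.009456·y:
  w_0 = 0.107498·-0.2282 + 0.009456·9.2155 = 0.0626  (Honeywell)
  w_1 = 0.107498·0.9244 + 0.009456·10.3702 = 0.1974  (Lockheed)
  w_2 = 0.107498·0.8971 + 0.009456·3.2516 = 0.1272  (Alcoa)
  w_3 = 0.107498·1.5799 + 0.009456·7.7423 = 0.2430  (Kellogg)
  w_4 = 0.107498·0.1812 + 0.009456·8.4933 = 0.0998  (Exxon)
  w_5 = 0.107498·1.8825 + 0.009456·7.1468 = 0.2699  (GE)
Σw_i=1.0000  μᵀw=0.1390
σ²=wᵀΣw=λ₁·μ_p+λ₂ = 0.107498·0.139 + 0.009456 = 0.024398 ≈ 0.0244


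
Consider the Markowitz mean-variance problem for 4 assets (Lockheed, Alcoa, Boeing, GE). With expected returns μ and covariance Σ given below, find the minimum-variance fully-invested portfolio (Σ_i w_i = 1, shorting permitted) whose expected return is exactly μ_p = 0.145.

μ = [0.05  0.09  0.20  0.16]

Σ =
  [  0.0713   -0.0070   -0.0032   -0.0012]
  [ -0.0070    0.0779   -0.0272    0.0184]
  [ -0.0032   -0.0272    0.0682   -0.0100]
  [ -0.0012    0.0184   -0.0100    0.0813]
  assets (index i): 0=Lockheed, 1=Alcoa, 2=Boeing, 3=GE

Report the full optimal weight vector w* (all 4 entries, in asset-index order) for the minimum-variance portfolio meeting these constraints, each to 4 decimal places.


u=Σ⁻¹μ = [1.1425  2.2451  4.1734  1.9901]
v=Σ⁻¹𝟙 = [17.3735  20.6421  25.3234  10.9996]
a=μᵀu=1.412276  b=𝟙ᵀu=9.551078  c=𝟙ᵀv=74.338561  D=ac−b²=13.763459
λ₁=(c·0.145−b)/D = (74.338561·0.145−9.551078)/13.763459 = 0.089223
λ₂=(a−b·0.145)/D = (1.412276−9.551078·0.145)/13.763459 = 0.001989
w* = 0.089223·u + 0.001989·v:
  w_0 = 0.089223·1.1425 + 0.001989·17.3735 = 0.1365  (Lockheed)
  w_1 = 0.089223·2.2451 + 0.001989·20.6421 = 0.2414  (Alcoa)
  w_2 = 0.089223·4.1734 + 0.001989·25.3234 = 0.4227  (Boeing)
  w_3 = 0.089223·1.9901 + 0.001989·10.9996 = 0.1994  (GE)
Σw_i=1.0000  μᵀw=0.1450
σ²=wᵀΣw=λ₁·μ_p+λ₂ = 0.089223·0.145 + 0.001989 = 0.014926 ≈ 0.0149

0.1365  0.2414  0.4227  0.1994


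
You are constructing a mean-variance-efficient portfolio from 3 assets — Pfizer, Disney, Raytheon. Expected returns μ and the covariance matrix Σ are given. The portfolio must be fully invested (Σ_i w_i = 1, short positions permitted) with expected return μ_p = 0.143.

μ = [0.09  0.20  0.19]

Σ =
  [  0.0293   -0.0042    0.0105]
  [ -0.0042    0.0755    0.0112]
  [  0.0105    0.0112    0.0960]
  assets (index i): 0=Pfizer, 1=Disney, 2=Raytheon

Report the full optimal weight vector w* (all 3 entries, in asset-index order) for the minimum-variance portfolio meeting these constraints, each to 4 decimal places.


g=Σ⁻¹μ = [2.9624  2.6135  1.3502]
h=Σ⁻¹𝟙 = [34.4161  14.4223  4.9698]
a=μᵀg=1.045865  b=𝟙ᵀg=6.926174  c=𝟙ᵀh=53.808200  D=ac−b²=8.304236
λ₁=(c·0.143−b)/D = (53.808200·0.143−6.926174)/8.304236 = 0.092531
λ₂=(a−b·0.143)/D = (1.045865−6.926174·0.143)/8.304236 = 0.006674
w* = 0.092531·g + 0.006674·h:
  w_0 = 0.092531·2.9624 + 0.006674·34.4161 = 0.5038  (Pfizer)
  w_1 = 0.092531·2.6135 + 0.006674·14.4223 = 0.3381  (Disney)
  w_2 = 0.092531·1.3502 + 0.006674·4.9698 = 0.1581  (Raytheon)
Σw_i=1.0000  μᵀw=0.1430
σ²=wᵀΣw=λ₁·μ_p+λ₂ = 0.092531·0.143 + 0.006674 = 0.019906 ≈ 0.0199

0.5038  0.3381  0.1581


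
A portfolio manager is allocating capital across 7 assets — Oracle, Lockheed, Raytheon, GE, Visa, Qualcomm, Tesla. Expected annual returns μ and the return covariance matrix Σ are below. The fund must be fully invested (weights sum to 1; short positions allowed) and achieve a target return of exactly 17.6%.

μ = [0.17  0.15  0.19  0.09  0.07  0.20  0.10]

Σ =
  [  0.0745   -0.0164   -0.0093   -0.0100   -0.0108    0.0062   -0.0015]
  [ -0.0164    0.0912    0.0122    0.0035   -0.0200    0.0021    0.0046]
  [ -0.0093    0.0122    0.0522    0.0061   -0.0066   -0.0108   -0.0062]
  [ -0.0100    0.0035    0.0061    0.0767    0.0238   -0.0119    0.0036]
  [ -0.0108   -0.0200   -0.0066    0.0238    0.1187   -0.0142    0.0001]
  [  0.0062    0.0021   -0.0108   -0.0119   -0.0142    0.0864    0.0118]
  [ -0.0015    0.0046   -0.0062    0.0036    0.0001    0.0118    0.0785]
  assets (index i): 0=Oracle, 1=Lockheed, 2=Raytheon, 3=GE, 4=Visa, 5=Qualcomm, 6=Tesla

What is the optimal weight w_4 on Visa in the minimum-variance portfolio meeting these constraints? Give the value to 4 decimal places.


0.0533

p=Σ⁻¹μ = [3.4198  1.8277  4.6231  1.0649  1.5934  2.8589  1.1167]
q=Σ⁻¹𝟙 = [21.8587  13.2093  24.8873  10.8530  13.6252  14.9471  11.5862]
a=μᵀp=2.624747  b=𝟙ᵀp=16.504541  c=𝟙ᵀq=110.966799  D=ac−b²=18.859947
λ₁=(c·0.176−b)/D = (110.966799·0.176−16.504541)/18.859947 = 0.160425
λ₂=(a−b·0.176)/D = (2.624747−16.504541·0.176)/18.859947 = -0.014849
w* = 0.160425·p + -0.014849·q:
  w_0 = 0.160425·3.4198 + -0.014849·21.8587 = 0.2240  (Oracle)
  w_1 = 0.160425·1.8277 + -0.014849·13.2093 = 0.0971  (Lockheed)
  w_2 = 0.160425·4.6231 + -0.014849·24.8873 = 0.3721  (Raytheon)
  w_3 = 0.160425·1.0649 + -0.014849·10.8530 = 0.0097  (GE)
  w_4 = 0.160425·1.5934 + -0.014849·13.6252 = 0.0533  (Visa)
  w_5 = 0.160425·2.8589 + -0.014849·14.9471 = 0.2367  (Qualcomm)
  w_6 = 0.160425·1.1167 + -0.014849·11.5862 = 0.0071  (Tesla)
Σw_i=1.0000  μᵀw=0.1760
σ²=wᵀΣw=λ₁·μ_p+λ₂ = 0.160425·0.176 + -0.014849 = 0.013386 ≈ 0.0134


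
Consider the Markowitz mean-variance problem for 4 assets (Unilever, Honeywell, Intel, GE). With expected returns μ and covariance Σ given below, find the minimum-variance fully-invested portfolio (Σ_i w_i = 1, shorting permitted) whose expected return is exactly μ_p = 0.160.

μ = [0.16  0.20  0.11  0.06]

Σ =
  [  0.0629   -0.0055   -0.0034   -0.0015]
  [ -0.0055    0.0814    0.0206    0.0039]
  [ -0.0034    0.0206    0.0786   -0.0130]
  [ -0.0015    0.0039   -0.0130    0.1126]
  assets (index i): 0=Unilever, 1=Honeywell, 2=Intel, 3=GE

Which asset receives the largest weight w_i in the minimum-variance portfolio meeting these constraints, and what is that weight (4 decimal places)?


x=Σ⁻¹μ = [2.8191  2.3651  1.0015  0.6041]
y=Σ⁻¹𝟙 = [17.6807  9.7976  12.6122  10.2333]
a=μᵀx=1.070480  b=𝟙ᵀx=6.789771  c=𝟙ᵀy=50.323786  D=ac−b²=7.769598
λ₁=(c·0.160−b)/D = (50.323786·0.160−6.789771)/7.769598 = 0.162432
λ₂=(a−b·0.160)/D = (1.070480−6.789771·0.160)/7.769598 = -0.002044
w* = 0.162432·x + -0.002044·y:
  w_0 = 0.162432·2.8191 + -0.002044·17.6807 = 0.4218  (Unilever)
  w_1 = 0.162432·2.3651 + -0.002044·9.7976 = 0.3641  (Honeywell)
  w_2 = 0.162432·1.0015 + -0.002044·12.6122 = 0.1369  (Intel)
  w_3 = 0.162432·0.6041 + -0.002044·10.2333 = 0.0772  (GE)
Σw_i=1.0000  μᵀw=0.1600
σ²=wᵀΣw=λ₁·μ_p+λ₂ = 0.162432·0.160 + -0.002044 = 0.023945 ≈ 0.0239

Unilever (0.4218)


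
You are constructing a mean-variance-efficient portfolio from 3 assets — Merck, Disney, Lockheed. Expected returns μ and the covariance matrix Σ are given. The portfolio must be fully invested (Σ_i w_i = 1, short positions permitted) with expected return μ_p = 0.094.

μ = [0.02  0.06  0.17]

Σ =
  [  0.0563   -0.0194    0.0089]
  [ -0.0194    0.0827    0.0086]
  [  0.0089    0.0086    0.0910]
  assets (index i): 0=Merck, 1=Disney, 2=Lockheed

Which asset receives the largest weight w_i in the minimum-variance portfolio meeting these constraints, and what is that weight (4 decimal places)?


Lockheed (0.4154)

g=Σ⁻¹μ = [0.2823  0.6063  1.7832]
h=Σ⁻¹𝟙 = [22.3300  16.5774  7.2384]
a=μᵀg=0.345171  b=𝟙ᵀg=2.671778  c=𝟙ᵀh=46.145852  D=ac−b²=8.789831
λ₁=(c·0.094−b)/D = (46.145852·0.094−2.671778)/8.789831 = 0.189529
λ₂=(a−b·0.094)/D = (0.345171−2.671778·0.094)/8.789831 = 0.010697
w* = 0.189529·g + 0.010697·h:
  w_0 = 0.189529·0.2823 + 0.010697·22.3300 = 0.2924  (Merck)
  w_1 = 0.189529·0.6063 + 0.010697·16.5774 = 0.2922  (Disney)
  w_2 = 0.189529·1.7832 + 0.010697·7.2384 = 0.4154  (Lockheed)
Σw_i=1.0000  μᵀw=0.0940
σ²=wᵀΣw=λ₁·μ_p+λ₂ = 0.189529·0.094 + 0.010697 = 0.028513 ≈ 0.0285


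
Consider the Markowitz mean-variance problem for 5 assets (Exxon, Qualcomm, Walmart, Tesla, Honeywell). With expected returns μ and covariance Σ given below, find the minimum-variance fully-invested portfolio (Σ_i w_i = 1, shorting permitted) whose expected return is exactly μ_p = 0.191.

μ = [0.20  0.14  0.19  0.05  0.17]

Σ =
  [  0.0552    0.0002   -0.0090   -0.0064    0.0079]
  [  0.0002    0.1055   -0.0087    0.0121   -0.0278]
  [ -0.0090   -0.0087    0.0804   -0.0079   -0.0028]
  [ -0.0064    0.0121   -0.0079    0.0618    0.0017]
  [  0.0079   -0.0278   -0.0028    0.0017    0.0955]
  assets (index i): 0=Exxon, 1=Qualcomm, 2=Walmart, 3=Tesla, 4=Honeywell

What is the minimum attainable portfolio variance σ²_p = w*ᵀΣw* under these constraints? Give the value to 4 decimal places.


0.0195

u=Σ⁻¹μ = [3.9753  2.0046  3.2146  1.1812  2.1080]
v=Σ⁻¹𝟙 = [21.3687  12.1695  18.3508  18.0144  12.4634]
a=μᵀu=2.103889  b=𝟙ᵀu=12.483646  c=𝟙ᵀv=82.366973  D=ac−b²=17.449577
λ₁=(c·0.191−b)/D = (82.366973·0.191−12.483646)/17.449577 = 0.186162
λ₂=(a−b·0.191)/D = (2.103889−12.483646·0.191)/17.449577 = -0.016074
w* = 0.186162·u + -0.016074·v:
  w_0 = 0.186162·3.9753 + -0.016074·21.3687 = 0.3966  (Exxon)
  w_1 = 0.186162·2.0046 + -0.016074·12.1695 = 0.1776  (Qualcomm)
  w_2 = 0.186162·3.2146 + -0.016074·18.3508 = 0.3035  (Walmart)
  w_3 = 0.186162·1.1812 + -0.016074·18.0144 = -0.0697  (Tesla)
  w_4 = 0.186162·2.1080 + -0.016074·12.4634 = 0.1921  (Honeywell)
Σw_i=1.0000  μᵀw=0.1910
σ²=wᵀΣw=λ₁·μ_p+λ₂ = 0.186162·0.191 + -0.016074 = 0.019483 ≈ 0.0195


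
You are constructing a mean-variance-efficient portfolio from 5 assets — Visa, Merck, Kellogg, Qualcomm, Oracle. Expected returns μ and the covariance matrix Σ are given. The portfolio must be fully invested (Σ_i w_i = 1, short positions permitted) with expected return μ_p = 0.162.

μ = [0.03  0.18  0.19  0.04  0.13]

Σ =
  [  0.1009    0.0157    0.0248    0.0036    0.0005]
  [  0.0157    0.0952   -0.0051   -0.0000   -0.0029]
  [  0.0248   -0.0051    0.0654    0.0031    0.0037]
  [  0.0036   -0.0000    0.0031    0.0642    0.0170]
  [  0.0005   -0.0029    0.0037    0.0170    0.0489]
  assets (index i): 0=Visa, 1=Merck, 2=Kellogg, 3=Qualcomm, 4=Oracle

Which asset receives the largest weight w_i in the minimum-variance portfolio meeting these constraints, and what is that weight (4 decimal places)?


p=Σ⁻¹μ = [-0.8702  2.2894  3.2741  -0.1794  2.6178]
q=Σ⁻¹𝟙 = [4.5636  10.9496  12.9920  10.3296  16.4785]
a=μᵀp=1.341208  b=𝟙ᵀp=7.131688  c=𝟙ᵀq=55.313209  D=ac−b²=23.325569
λ₁=(c·0.162−b)/D = (55.313209·0.162−7.131688)/23.325569 = 0.078414
λ₂=(a−b·0.162)/D = (1.341208−7.131688·0.162)/23.325569 = 0.007969
w* = 0.078414·p + 0.007969·q:
  w_0 = 0.078414·-0.8702 + 0.007969·4.5636 = -0.0319  (Visa)
  w_1 = 0.078414·2.2894 + 0.007969·10.9496 = 0.2668  (Merck)
  w_2 = 0.078414·3.2741 + 0.007969·12.9920 = 0.3603  (Kellogg)
  w_3 = 0.078414·-0.1794 + 0.007969·10.3296 = 0.0682  (Qualcomm)
  w_4 = 0.078414·2.6178 + 0.007969·16.4785 = 0.3366  (Oracle)
Σw_i=1.0000  μᵀw=0.1620
σ²=wᵀΣw=λ₁·μ_p+λ₂ = 0.078414·0.162 + 0.007969 = 0.020672 ≈ 0.0207

Kellogg (0.3603)


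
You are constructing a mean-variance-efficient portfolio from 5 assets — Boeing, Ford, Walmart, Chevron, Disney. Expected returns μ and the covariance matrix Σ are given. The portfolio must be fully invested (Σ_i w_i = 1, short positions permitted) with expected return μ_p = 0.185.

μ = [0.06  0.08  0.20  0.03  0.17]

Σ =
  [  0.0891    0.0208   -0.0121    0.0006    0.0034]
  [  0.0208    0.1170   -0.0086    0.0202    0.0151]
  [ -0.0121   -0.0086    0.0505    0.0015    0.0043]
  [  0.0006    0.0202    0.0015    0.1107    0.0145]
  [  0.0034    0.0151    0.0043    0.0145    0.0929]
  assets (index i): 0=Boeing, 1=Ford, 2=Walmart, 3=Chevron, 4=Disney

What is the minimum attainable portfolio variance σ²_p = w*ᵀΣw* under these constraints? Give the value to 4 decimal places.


u=Σ⁻¹μ = [1.0385  0.6301  4.1909  -0.1044  1.5118]
v=Σ⁻¹𝟙 = [12.6492  5.9124  23.0264  6.6256  7.2404]
a=μᵀu=1.204770  b=𝟙ᵀu=7.266851  c=𝟙ᵀv=55.454008  D=ac−b²=14.002223
λ₁=(c·0.185−b)/D = (55.454008·0.185−7.266851)/14.002223 = 0.213690
λ₂=(a−b·0.185)/D = (1.204770−7.266851·0.185)/14.002223 = -0.009970
w* = 0.213690·u + -0.009970·v:
  w_0 = 0.213690·1.0385 + -0.009970·12.6492 = 0.0958  (Boeing)
  w_1 = 0.213690·0.6301 + -0.009970·5.9124 = 0.0757  (Ford)
  w_2 = 0.213690·4.1909 + -0.009970·23.0264 = 0.6660  (Walmart)
  w_3 = 0.213690·-0.1044 + -0.009970·6.6256 = -0.0884  (Chevron)
  w_4 = 0.213690·1.5118 + -0.009970·7.2404 = 0.2509  (Disney)
Σw_i=1.0000  μᵀw=0.1850
σ²=wᵀΣw=λ₁·μ_p+λ₂ = 0.213690·0.185 + -0.009970 = 0.029563 ≈ 0.0296

0.0296


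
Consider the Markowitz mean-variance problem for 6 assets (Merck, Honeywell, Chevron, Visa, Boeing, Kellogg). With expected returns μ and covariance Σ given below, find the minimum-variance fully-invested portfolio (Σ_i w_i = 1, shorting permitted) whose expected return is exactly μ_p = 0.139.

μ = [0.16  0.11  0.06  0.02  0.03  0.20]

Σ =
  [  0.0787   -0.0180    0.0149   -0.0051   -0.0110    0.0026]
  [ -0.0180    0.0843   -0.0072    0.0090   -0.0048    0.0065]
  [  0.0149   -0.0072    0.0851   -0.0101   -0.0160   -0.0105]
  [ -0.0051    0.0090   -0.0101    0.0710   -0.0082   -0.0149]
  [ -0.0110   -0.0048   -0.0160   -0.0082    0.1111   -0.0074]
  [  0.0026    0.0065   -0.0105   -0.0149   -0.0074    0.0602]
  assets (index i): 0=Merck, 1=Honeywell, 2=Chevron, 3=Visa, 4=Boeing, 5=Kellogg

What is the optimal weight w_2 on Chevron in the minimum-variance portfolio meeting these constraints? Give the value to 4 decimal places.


x=Σ⁻¹μ = [2.2578  1.5248  1.2655  1.3429  1.0904  3.7473]
y=Σ⁻¹𝟙 = [15.1447  13.2178  19.4956  23.7174  17.3570  25.9343]
a=μᵀx=1.413937  b=𝟙ᵀx=11.228763  c=𝟙ᵀy=114.866784  D=ac−b²=36.329230
λ₁=(c·0.139−b)/D = (114.866784·0.139−11.228763)/36.329230 = 0.130411
λ₂=(a−b·0.139)/D = (1.413937−11.228763·0.139)/36.329230 = -0.004043
w* = 0.130411·x + -0.004043·y:
  w_0 = 0.130411·2.2578 + -0.004043·15.1447 = 0.2332  (Merck)
  w_1 = 0.130411·1.5248 + -0.004043·13.2178 = 0.1454  (Honeywell)
  w_2 = 0.130411·1.2655 + -0.004043·19.4956 = 0.0862  (Chevron)
  w_3 = 0.130411·1.3429 + -0.004043·23.7174 = 0.0793  (Visa)
  w_4 = 0.130411·1.0904 + -0.004043·17.3570 = 0.0720  (Boeing)
  w_5 = 0.130411·3.7473 + -0.004043·25.9343 = 0.3838  (Kellogg)
Σw_i=1.0000  μᵀw=0.1390
σ²=wᵀΣw=λ₁·μ_p+λ₂ = 0.130411·0.139 + -0.004043 = 0.014085 ≈ 0.0141

0.0862


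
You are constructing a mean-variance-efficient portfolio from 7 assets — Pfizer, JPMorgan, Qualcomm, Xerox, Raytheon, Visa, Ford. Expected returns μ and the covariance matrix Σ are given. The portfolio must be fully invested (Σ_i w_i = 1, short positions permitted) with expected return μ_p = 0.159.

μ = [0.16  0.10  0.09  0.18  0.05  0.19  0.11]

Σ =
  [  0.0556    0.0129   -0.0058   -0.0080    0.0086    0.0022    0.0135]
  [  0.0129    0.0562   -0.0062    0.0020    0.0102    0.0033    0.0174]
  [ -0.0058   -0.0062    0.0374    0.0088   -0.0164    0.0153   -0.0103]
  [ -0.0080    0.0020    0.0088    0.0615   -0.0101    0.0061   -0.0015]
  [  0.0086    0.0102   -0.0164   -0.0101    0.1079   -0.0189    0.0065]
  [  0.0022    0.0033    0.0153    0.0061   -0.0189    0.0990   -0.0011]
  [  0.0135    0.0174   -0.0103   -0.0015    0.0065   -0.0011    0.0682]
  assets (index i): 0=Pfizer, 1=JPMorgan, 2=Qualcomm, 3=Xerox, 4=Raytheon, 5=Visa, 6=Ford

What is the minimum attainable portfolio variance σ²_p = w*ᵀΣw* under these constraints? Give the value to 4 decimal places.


p=Σ⁻¹μ = [2.9011  0.6219  2.4354  2.9844  1.0073  1.4798  1.2413]
q=Σ⁻¹𝟙 = [15.7322  10.5103  34.7158  15.0224  13.9443  5.9191  13.2070]
a=μᵀp=1.750825  b=𝟙ᵀp=12.671252  c=𝟙ᵀq=109.051081  D=ac−b²=30.368705
λ₁=(c·0.159−b)/D = (109.051081·0.159−12.671252)/30.368705 = 0.153707
λ₂=(a−b·0.159)/D = (1.750825−12.671252·0.159)/30.368705 = -0.008690
w* = 0.153707·p + -0.008690·q:
  w_0 = 0.153707·2.9011 + -0.008690·15.7322 = 0.3092  (Pfizer)
  w_1 = 0.153707·0.6219 + -0.008690·10.5103 = 0.0043  (JPMorgan)
  w_2 = 0.153707·2.4354 + -0.008690·34.7158 = 0.0727  (Qualcomm)
  w_3 = 0.153707·2.9844 + -0.008690·15.0224 = 0.3282  (Xerox)
  w_4 = 0.153707·1.0073 + -0.008690·13.9443 = 0.0337  (Raytheon)
  w_5 = 0.153707·1.4798 + -0.008690·5.9191 = 0.1760  (Visa)
  w_6 = 0.153707·1.2413 + -0.008690·13.2070 = 0.0760  (Ford)
Σw_i=1.0000  μᵀw=0.1590
σ²=wᵀΣw=λ₁·μ_p+λ₂ = 0.153707·0.159 + -0.008690 = 0.015749 ≈ 0.0157

0.0157


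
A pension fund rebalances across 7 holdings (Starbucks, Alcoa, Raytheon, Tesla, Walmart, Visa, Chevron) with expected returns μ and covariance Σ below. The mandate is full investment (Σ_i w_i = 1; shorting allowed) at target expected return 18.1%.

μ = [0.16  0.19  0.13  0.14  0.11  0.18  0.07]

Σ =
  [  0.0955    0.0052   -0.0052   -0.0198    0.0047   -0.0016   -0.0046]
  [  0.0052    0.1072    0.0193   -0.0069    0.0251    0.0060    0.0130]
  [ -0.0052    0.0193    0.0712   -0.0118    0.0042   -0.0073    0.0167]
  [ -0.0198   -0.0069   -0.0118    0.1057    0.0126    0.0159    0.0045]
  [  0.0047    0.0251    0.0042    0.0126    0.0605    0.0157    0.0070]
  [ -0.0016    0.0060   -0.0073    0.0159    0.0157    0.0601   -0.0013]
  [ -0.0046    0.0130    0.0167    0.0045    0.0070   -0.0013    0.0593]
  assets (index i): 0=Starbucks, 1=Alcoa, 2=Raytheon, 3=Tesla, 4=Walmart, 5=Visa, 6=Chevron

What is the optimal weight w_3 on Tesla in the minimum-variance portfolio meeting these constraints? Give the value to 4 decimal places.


u=Σ⁻¹μ = [2.1321  1.2080  2.1118  1.6117  -0.1079  2.7990  0.4381]
v=Σ⁻¹𝟙 = [13.7778  3.1286  14.2349  10.4583  5.8653  14.3844  12.0668]
a=μᵀu=1.593423  b=𝟙ᵀu=10.192651  c=𝟙ᵀv=73.916235  D=ac−b²=13.889712
λ₁=(c·0.181−b)/D = (73.916235·0.181−10.192651)/13.889712 = 0.229392
λ₂=(a−b·0.181)/D = (1.593423−10.192651·0.181)/13.889712 = -0.018103
w* = 0.229392·u + -0.018103·v:
  w_0 = 0.229392·2.1321 + -0.018103·13.7778 = 0.2397  (Starbucks)
  w_1 = 0.229392·1.2080 + -0.018103·3.1286 = 0.2205  (Alcoa)
  w_2 = 0.229392·2.1118 + -0.018103·14.2349 = 0.2267  (Raytheon)
  w_3 = 0.229392·1.6117 + -0.018103·10.4583 = 0.1804  (Tesla)
  w_4 = 0.229392·-0.1079 + -0.018103·5.8653 = -0.1309  (Walmart)
  w_5 = 0.229392·2.7990 + -0.018103·14.3844 = 0.3817  (Visa)
  w_6 = 0.229392·0.4381 + -0.018103·12.0668 = -0.1180  (Chevron)
Σw_i=1.0000  μᵀw=0.1810
σ²=wᵀΣw=λ₁·μ_p+λ₂ = 0.229392·0.181 + -0.018103 = 0.023417 ≈ 0.0234

0.1804


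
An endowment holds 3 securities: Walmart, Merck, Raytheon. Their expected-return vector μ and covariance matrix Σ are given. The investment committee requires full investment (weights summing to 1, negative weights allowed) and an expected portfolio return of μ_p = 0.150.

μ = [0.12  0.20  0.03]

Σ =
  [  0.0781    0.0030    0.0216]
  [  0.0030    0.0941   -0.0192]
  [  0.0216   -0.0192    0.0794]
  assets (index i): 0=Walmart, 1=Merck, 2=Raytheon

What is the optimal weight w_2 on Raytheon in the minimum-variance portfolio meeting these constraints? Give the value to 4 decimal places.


0.1444

x=Σ⁻¹μ = [1.2983  2.1975  0.5560]
y=Σ⁻¹𝟙 = [8.5886  13.0922  13.4239]
a=μᵀx=0.611968  b=𝟙ᵀx=4.051779  c=𝟙ᵀy=35.104624  D=ac−b²=5.066010
λ₁=(c·0.150−b)/D = (35.104624·0.150−4.051779)/5.066010 = 0.239620
λ₂=(a−b·0.150)/D = (0.611968−4.051779·0.150)/5.066010 = 0.000829
w* = 0.239620·x + 0.000829·y:
  w_0 = 0.239620·1.2983 + 0.000829·8.5886 = 0.3182  (Walmart)
  w_1 = 0.239620·2.1975 + 0.000829·13.0922 = 0.5374  (Merck)
  w_2 = 0.239620·0.5560 + 0.000829·13.4239 = 0.1444  (Raytheon)
Σw_i=1.0000  μᵀw=0.1500
σ²=wᵀΣw=λ₁·μ_p+λ₂ = 0.239620·0.150 + 0.000829 = 0.036772 ≈ 0.0368


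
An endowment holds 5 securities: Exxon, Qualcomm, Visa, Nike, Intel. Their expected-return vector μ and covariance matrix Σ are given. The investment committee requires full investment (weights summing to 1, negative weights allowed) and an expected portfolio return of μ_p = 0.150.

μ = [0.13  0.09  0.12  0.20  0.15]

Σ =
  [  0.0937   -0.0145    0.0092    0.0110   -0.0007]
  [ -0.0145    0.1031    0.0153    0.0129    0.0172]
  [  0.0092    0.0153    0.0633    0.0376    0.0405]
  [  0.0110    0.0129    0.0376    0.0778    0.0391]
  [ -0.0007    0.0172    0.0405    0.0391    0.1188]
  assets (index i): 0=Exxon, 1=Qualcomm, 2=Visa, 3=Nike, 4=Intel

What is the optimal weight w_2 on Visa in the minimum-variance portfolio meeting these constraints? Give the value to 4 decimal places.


x=Σ⁻¹μ = [1.2623  0.7119  0.0285  2.0115  0.4952]
y=Σ⁻¹𝟙 = [10.8282  9.0326  7.1938  4.7633  3.1534]
a=μᵀx=0.708185  b=𝟙ᵀx=4.509522  c=𝟙ᵀy=34.971275  D=ac−b²=4.430337
λ₁=(c·0.150−b)/D = (34.971275·0.150−4.509522)/4.430337 = 0.166165
λ₂=(a−b·0.150)/D = (0.708185−4.509522·0.150)/4.430337 = 0.007168
w* = 0.166165·x + 0.007168·y:
  w_0 = 0.166165·1.2623 + 0.007168·10.8282 = 0.2874  (Exxon)
  w_1 = 0.166165·0.7119 + 0.007168·9.0326 = 0.1830  (Qualcomm)
  w_2 = 0.166165·0.0285 + 0.007168·7.1938 = 0.0563  (Visa)
  w_3 = 0.166165·2.0115 + 0.007168·4.7633 = 0.3684  (Nike)
  w_4 = 0.166165·0.4952 + 0.007168·3.1534 = 0.1049  (Intel)
Σw_i=1.0000  μᵀw=0.1500
σ²=wᵀΣw=λ₁·μ_p+λ₂ = 0.166165·0.150 + 0.007168 = 0.032093 ≈ 0.0321

0.0563


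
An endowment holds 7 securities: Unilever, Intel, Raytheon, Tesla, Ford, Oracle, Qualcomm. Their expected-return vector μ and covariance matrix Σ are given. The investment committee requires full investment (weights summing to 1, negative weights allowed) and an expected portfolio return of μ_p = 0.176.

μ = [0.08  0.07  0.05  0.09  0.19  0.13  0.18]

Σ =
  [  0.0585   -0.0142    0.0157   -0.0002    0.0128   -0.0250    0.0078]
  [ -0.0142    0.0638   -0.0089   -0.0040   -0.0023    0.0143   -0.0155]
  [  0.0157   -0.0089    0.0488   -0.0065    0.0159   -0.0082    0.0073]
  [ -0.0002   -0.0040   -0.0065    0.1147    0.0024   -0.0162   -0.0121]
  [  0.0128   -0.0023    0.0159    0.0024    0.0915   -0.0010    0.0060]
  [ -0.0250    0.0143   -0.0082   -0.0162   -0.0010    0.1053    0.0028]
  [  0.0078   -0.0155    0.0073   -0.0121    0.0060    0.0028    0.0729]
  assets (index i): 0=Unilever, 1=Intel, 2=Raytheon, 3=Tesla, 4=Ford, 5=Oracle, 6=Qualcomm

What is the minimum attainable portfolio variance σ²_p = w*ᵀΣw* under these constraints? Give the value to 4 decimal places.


g=Σ⁻¹μ = [1.7046  1.9768  0.3396  1.3454  1.6331  1.5479  2.7025]
h=Σ⁻¹𝟙 = [21.2399  24.7952  18.7645  14.3629  4.0303  14.4470  16.3351]
a=μᵀg=1.410778  b=𝟙ᵀg=11.249919  c=𝟙ᵀh=113.974847  D=ac−b²=34.232517
λ₁=(c·0.176−b)/D = (113.974847·0.176−11.249919)/34.232517 = 0.257348
λ₂=(a−b·0.176)/D = (1.410778−11.249919·0.176)/34.232517 = -0.016628
w* = 0.257348·g + -0.016628·h:
  w_0 = 0.257348·1.7046 + -0.016628·21.2399 = 0.0855  (Unilever)
  w_1 = 0.257348·1.9768 + -0.016628·24.7952 = 0.0964  (Intel)
  w_2 = 0.257348·0.3396 + -0.016628·18.7645 = -0.2246  (Raytheon)
  w_3 = 0.257348·1.3454 + -0.016628·14.3629 = 0.1074  (Tesla)
  w_4 = 0.257348·1.6331 + -0.016628·4.0303 = 0.3533  (Ford)
  w_5 = 0.257348·1.5479 + -0.016628·14.4470 = 0.1581  (Oracle)
  w_6 = 0.257348·2.7025 + -0.016628·16.3351 = 0.4239  (Qualcomm)
Σw_i=1.0000  μᵀw=0.1760
σ²=wᵀΣw=λ₁·μ_p+λ₂ = 0.257348·0.176 + -0.016628 = 0.028665 ≈ 0.0287

0.0287


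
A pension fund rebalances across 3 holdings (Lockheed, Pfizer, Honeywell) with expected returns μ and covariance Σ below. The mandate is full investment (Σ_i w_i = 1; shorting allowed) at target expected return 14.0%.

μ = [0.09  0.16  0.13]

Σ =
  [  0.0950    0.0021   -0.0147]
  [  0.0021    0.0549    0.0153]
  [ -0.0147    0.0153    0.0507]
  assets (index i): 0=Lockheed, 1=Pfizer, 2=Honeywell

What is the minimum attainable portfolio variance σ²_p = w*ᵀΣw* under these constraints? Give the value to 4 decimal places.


g=Σ⁻¹μ = [1.2459  2.2398  2.2494]
h=Σ⁻¹𝟙 = [13.3408  12.1518  19.9248]
a=μᵀg=0.762933  b=𝟙ᵀg=5.735186  c=𝟙ᵀh=45.417407  D=ac−b²=1.758062
λ₁=(c·0.140−b)/D = (45.417407·0.140−5.735186)/1.758062 = 0.354510
λ₂=(a−b·0.140)/D = (0.762933−5.735186·0.140)/1.758062 = -0.022749
w* = 0.354510·g + -0.022749·h:
  w_0 = 0.354510·1.2459 + -0.022749·13.3408 = 0.1382  (Lockheed)
  w_1 = 0.354510·2.2398 + -0.022749·12.1518 = 0.5176  (Pfizer)
  w_2 = 0.354510·2.2494 + -0.022749·19.9248 = 0.3442  (Honeywell)
Σw_i=1.0000  μᵀw=0.1400
σ²=wᵀΣw=λ₁·μ_p+λ₂ = 0.354510·0.140 + -0.022749 = 0.026883 ≈ 0.0269

0.0269


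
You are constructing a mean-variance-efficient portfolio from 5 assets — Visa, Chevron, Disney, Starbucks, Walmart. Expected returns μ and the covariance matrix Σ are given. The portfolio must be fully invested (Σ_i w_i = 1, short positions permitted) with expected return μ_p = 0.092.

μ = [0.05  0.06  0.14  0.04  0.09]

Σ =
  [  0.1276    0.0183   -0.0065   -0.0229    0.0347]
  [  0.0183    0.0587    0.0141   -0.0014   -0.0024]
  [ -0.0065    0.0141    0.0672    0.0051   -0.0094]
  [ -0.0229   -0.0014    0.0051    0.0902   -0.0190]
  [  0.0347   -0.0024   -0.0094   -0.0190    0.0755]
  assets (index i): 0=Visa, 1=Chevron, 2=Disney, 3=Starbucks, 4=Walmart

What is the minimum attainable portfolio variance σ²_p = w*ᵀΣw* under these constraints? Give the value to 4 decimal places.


0.0170

g=Σ⁻¹μ = [0.1115  0.5532  2.1492  0.6961  1.6012]
h=Σ⁻¹𝟙 = [4.7379  13.3137  13.7699  15.3106  17.0581]
a=μᵀg=0.511601  b=𝟙ᵀg=5.111151  c=𝟙ᵀh=64.190174  D=ac−b²=6.715914
λ₁=(c·0.092−b)/D = (64.190174·0.092−5.111151)/6.715914 = 0.118278
λ₂=(a−b·0.092)/D = (0.511601−5.111151·0.092)/6.715914 = 0.006161
w* = 0.118278·g + 0.006161·h:
  w_0 = 0.118278·0.1115 + 0.006161·4.7379 = 0.0424  (Visa)
  w_1 = 0.118278·0.5532 + 0.006161·13.3137 = 0.1475  (Chevron)
  w_2 = 0.118278·2.1492 + 0.006161·13.7699 = 0.3390  (Disney)
  w_3 = 0.118278·0.6961 + 0.006161·15.3106 = 0.1767  (Starbucks)
  w_4 = 0.118278·1.6012 + 0.006161·17.0581 = 0.2945  (Walmart)
Σw_i=1.0000  μᵀw=0.0920
σ²=wᵀΣw=λ₁·μ_p+λ₂ = 0.118278·0.092 + 0.006161 = 0.017042 ≈ 0.0170


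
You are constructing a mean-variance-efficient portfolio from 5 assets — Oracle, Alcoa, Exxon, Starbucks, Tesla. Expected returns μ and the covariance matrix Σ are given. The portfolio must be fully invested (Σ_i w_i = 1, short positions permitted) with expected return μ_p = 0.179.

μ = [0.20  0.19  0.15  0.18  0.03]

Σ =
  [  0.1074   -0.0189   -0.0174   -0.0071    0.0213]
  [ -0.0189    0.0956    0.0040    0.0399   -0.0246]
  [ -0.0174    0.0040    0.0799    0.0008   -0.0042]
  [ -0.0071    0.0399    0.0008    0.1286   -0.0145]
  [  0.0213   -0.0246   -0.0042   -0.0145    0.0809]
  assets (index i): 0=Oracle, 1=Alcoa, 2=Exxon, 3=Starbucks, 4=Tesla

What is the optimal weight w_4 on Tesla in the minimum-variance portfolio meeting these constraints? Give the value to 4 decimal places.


0.0125

p=Σ⁻¹μ = [2.5587  2.1756  2.3504  0.9242  0.6464]
q=Σ⁻¹𝟙 = [11.5008  13.6105  15.0847  5.8192  15.2977]
a=μᵀp=1.463410  b=𝟙ᵀp=8.655247  c=𝟙ᵀq=61.312909  D=ac−b²=14.812644
λ₁=(c·0.179−b)/D = (61.312909·0.179−8.655247)/14.812644 = 0.156607
λ₂=(a−b·0.179)/D = (1.463410−8.655247·0.179)/14.812644 = -0.005798
w* = 0.156607·p + -0.005798·q:
  w_0 = 0.156607·2.5587 + -0.005798·11.5008 = 0.3340  (Oracle)
  w_1 = 0.156607·2.1756 + -0.005798·13.6105 = 0.2618  (Alcoa)
  w_2 = 0.156607·2.3504 + -0.005798·15.0847 = 0.2806  (Exxon)
  w_3 = 0.156607·0.9242 + -0.005798·5.8192 = 0.1110  (Starbucks)
  w_4 = 0.156607·0.6464 + -0.005798·15.2977 = 0.0125  (Tesla)
Σw_i=1.0000  μᵀw=0.1790
σ²=wᵀΣw=λ₁·μ_p+λ₂ = 0.156607·0.179 + -0.005798 = 0.022235 ≈ 0.0222


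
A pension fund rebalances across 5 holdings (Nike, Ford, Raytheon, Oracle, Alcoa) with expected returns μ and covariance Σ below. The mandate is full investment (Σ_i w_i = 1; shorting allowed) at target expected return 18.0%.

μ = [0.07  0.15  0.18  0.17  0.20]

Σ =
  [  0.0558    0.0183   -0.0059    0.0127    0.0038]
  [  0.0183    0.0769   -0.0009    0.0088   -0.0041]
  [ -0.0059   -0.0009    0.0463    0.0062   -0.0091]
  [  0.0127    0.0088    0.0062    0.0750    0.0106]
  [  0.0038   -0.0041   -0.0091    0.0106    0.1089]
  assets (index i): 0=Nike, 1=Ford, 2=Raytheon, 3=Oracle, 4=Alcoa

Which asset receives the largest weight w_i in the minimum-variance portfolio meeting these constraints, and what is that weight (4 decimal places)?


Raytheon (0.4435)

p=Σ⁻¹μ = [0.6745  1.8046  4.2506  1.2910  2.1105]
q=Σ⁻¹𝟙 = [15.3485  9.5094  24.9906  6.0683  10.5028]
a=μᵀp=1.724595  b=𝟙ᵀp=10.131290  c=𝟙ᵀq=66.419615  D=ac−b²=11.903935
λ₁=(c·0.180−b)/D = (66.419615·0.180−10.131290)/11.903935 = 0.153247
λ₂=(a−b·0.180)/D = (1.724595−10.131290·0.180)/11.903935 = -0.008320
w* = 0.153247·p + -0.008320·q:
  w_0 = 0.153247·0.6745 + -0.008320·15.3485 = -0.0243  (Nike)
  w_1 = 0.153247·1.8046 + -0.008320·9.5094 = 0.1974  (Ford)
  w_2 = 0.153247·4.2506 + -0.008320·24.9906 = 0.4435  (Raytheon)
  w_3 = 0.153247·1.2910 + -0.008320·6.0683 = 0.1474  (Oracle)
  w_4 = 0.153247·2.1105 + -0.008320·10.5028 = 0.2360  (Alcoa)
Σw_i=1.0000  μᵀw=0.1800
σ²=wᵀΣw=λ₁·μ_p+λ₂ = 0.153247·0.180 + -0.008320 = 0.019265 ≈ 0.0193


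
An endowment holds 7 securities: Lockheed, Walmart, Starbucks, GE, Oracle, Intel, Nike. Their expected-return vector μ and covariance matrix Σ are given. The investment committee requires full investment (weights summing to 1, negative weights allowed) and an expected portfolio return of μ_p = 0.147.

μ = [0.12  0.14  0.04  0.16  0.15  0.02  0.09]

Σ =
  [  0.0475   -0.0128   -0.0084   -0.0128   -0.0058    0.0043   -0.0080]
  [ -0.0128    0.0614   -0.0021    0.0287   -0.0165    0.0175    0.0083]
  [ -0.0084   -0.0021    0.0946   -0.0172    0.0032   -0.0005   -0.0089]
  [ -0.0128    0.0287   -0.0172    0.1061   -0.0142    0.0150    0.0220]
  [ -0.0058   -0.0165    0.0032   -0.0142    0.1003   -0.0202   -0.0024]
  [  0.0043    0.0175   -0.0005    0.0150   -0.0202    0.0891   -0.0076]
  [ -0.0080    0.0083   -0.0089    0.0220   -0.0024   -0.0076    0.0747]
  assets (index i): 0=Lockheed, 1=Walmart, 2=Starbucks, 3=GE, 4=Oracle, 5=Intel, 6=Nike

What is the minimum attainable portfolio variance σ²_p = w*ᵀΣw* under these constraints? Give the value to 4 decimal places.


g=Σ⁻¹μ = [4.4842  3.1054  1.1873  1.5306  2.4283  -0.2096  1.0874]
h=Σ⁻¹𝟙 = [35.9041  20.2814  16.7340  8.7723  18.4186  9.6616  15.9635]
a=μᵀg=1.723165  b=𝟙ᵀg=13.613550  c=𝟙ᵀh=125.735440  D=ac−b²=31.334122
λ₁=(c·0.147−b)/D = (125.735440·0.147−13.613550)/31.334122 = 0.155408
λ₂=(a−b·0.147)/D = (1.723165−13.613550·0.147)/31.334122 = -0.008873
w* = 0.155408·g + -0.008873·h:
  w_0 = 0.155408·4.4842 + -0.008873·35.9041 = 0.3783  (Lockheed)
  w_1 = 0.155408·3.1054 + -0.008873·20.2814 = 0.3026  (Walmart)
  w_2 = 0.155408·1.1873 + -0.008873·16.7340 = 0.0360  (Starbucks)
  w_3 = 0.155408·1.5306 + -0.008873·8.7723 = 0.1600  (GE)
  w_4 = 0.155408·2.4283 + -0.008873·18.4186 = 0.2139  (Oracle)
  w_5 = 0.155408·-0.2096 + -0.008873·9.6616 = -0.1183  (Intel)
  w_6 = 0.155408·1.0874 + -0.008873·15.9635 = 0.0273  (Nike)
Σw_i=1.0000  μᵀw=0.1470
σ²=wᵀΣw=λ₁·μ_p+λ₂ = 0.155408·0.147 + -0.008873 = 0.013972 ≈ 0.0140

0.0140
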